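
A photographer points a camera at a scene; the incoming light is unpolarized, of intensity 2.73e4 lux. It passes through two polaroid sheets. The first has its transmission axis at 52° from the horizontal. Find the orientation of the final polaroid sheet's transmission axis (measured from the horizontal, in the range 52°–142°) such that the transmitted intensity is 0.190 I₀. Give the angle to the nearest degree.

θ ≈ 104°

Unpolarized light through the first polarizer → I₁ = ½ I₀, now polarized at 52°.
Need I₂/I₀ = 0.19, so cos²(θ − 52°) = 0.19 / 0.5 = 0.38.
θ − 52° = arccos(√0.38) = 51.9°, giving θ ≈ 52 + 51.9 = 103.9°.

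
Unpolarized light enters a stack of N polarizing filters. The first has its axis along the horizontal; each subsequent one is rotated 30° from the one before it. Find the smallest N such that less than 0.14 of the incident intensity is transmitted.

N = 6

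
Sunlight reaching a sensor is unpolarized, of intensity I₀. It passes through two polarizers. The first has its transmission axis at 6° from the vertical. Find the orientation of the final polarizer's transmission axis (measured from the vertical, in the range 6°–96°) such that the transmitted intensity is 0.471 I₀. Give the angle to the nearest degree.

θ ≈ 20°

Unpolarized light through the first polarizer → I₁ = ½ I₀, now polarized at 6°.
Need I₂/I₀ = 0.471, so cos²(θ − 6°) = 0.471 / 0.5 = 0.942.
θ − 6° = arccos(√0.942) = 13.9°, giving θ ≈ 6 + 13.9 = 19.9°.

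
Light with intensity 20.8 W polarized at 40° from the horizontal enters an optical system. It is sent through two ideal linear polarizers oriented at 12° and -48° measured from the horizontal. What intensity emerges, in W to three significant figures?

By Malus's law, I₁ = 20.8 W · cos²(28°) = 16.22 W.
I₂ = I₁ · cos²(60°) = 16.22 · 0.25 = 4.054 W.

I ≈ 4.05 W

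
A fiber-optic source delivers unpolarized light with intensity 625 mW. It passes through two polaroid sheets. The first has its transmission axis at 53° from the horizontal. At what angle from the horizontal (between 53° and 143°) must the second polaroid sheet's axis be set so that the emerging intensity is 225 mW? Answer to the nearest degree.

θ ≈ 85°

Unpolarized light through the first polarizer → I₁ = ½ I₀, now polarized at 53°.
Target fraction: 225 / 625 mW = 0.36 of I₀.
Need I₂/I₀ = 0.36, so cos²(θ − 53°) = 0.36 / 0.5 = 0.72.
θ − 53° = arccos(√0.72) = 31.9°, giving θ ≈ 53 + 31.9 = 84.9°.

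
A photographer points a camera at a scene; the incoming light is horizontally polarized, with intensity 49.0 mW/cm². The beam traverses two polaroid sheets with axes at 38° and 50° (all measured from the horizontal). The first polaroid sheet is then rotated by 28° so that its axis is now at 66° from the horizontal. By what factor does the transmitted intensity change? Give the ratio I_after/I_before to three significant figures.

I_new/I_old ≈ 0.257

Before rotation:
By Malus's law, I₁ = I₀ cos²(38° − 0°) = I₀ cos²(38°) = 0.621 I₀.
I₂ = I₁ cos²(50° − 38°) = 0.621 I₀ · cos²(12°) = 0.5941 I₀.
After rotation:
I₁ = I₀ cos²(66° − 0°) = I₀ cos²(66°) = 0.1654 I₀.
I₂ = I₁ cos²(50° − 66°) = 0.1654 I₀ · cos²(16°) = 0.1529 I₀.
Ratio = 0.1529 / 0.5941 = 0.2573.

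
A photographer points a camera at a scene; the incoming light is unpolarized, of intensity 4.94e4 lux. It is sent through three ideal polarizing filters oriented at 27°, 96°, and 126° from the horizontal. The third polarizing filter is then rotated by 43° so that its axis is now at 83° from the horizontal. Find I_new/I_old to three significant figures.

I_new/I_old ≈ 1.27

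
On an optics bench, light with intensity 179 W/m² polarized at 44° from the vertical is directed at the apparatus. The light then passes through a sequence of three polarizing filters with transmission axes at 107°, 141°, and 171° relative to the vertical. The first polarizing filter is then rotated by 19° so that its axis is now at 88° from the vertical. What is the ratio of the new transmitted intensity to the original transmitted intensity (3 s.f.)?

Before rotation:
By Malus's law, I₁ = I₀ cos²(107° − 44°) = I₀ cos²(63°) = 0.2061 I₀.
I₂ = I₁ cos²(141° − 107°) = 0.2061 I₀ · cos²(34°) = 0.1417 I₀.
I₃ = I₂ cos²(171° − 141°) = 0.1417 I₀ · cos²(30°) = 0.1062 I₀.
After rotation:
I₁ = I₀ cos²(88° − 44°) = I₀ cos²(44°) = 0.5174 I₀.
I₂ = I₁ cos²(141° − 88°) = 0.5174 I₀ · cos²(53°) = 0.1874 I₀.
I₃ = I₂ cos²(171° − 141°) = 0.1874 I₀ · cos²(30°) = 0.1406 I₀.
Ratio = 0.1406 / 0.1062 = 1.323.

I_new/I_old ≈ 1.32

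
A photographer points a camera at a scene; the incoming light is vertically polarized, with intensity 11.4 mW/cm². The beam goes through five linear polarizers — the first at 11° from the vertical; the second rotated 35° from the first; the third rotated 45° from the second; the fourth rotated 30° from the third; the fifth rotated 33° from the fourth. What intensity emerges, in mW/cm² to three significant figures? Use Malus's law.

I ≈ 1.94 mW/cm²

By Malus's law, I₁ = 11.4 mW/cm² · cos²(11°) = 10.98 mW/cm².
I₂ = I₁ · cos²(35°) = 10.98 · 0.671 = 7.371 mW/cm².
I₃ = I₂ · cos²(45°) = 7.371 · 0.5 = 3.686 mW/cm².
I₄ = I₃ · cos²(30°) = 3.686 · 0.75 = 2.764 mW/cm².
I₅ = I₄ · cos²(33°) = 2.764 · 0.7034 = 1.944 mW/cm².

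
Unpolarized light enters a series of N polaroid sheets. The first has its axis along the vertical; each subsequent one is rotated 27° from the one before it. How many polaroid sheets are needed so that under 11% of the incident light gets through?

First polarizer halves the unpolarized light: factor 1/2.
Each further stage multiplies by cos²(27°) = 0.7939.
After N polarizers: T = 0.5·0.7939^(N−1). Require T < 0.11 ⇒ N−1 > ln(0.11/0.5)/ln(0.7939) = 6.56, so N−1 ≥ 7 and N = 8.
Check: N=8 gives T = 0.09938 < 0.11; N=7 gives T = 0.1252.

N = 8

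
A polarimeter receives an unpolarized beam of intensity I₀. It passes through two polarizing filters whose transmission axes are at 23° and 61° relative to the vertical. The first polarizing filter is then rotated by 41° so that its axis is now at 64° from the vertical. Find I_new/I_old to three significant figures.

Before rotation:
Unpolarized light through the first polarizer → I₁ = ½ I₀, now polarized at 23°.
I₂ = I₁ cos²(61° − 23°) = 0.5 I₀ · cos²(38°) = 0.3105 I₀.
After rotation:
Unpolarized light through the first polarizer → I₁ = ½ I₀, now polarized at 64°.
I₂ = I₁ cos²(61° − 64°) = 0.5 I₀ · cos²(3°) = 0.4986 I₀.
Ratio = 0.4986 / 0.3105 = 1.606.

I_new/I_old ≈ 1.61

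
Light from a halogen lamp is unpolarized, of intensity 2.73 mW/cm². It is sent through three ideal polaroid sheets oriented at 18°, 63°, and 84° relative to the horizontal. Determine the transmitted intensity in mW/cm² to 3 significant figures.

I ≈ 0.595 mW/cm²

Unpolarized light through the first polarizer → I₁ = 2.73 mW/cm²/2 = 1.365 mW/cm², polarized at 18°.
I₂ = I₁ · cos²(45°) = 1.365 · 0.5 = 0.6825 mW/cm².
I₃ = I₂ · cos²(21°) = 0.6825 · 0.8716 = 0.5948 mW/cm².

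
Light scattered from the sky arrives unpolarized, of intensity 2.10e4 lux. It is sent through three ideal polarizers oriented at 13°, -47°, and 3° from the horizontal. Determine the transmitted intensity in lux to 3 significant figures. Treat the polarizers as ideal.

Unpolarized light through the first polarizer → I₁ = 2.10e4 lux/2 = 1.05e+04 lux, polarized at 13°.
I₂ = I₁ · cos²(60°) = 1.05e+04 · 0.25 = 2625 lux.
I₃ = I₂ · cos²(50°) = 2625 · 0.4132 = 1085 lux.

I ≈ 1080 lux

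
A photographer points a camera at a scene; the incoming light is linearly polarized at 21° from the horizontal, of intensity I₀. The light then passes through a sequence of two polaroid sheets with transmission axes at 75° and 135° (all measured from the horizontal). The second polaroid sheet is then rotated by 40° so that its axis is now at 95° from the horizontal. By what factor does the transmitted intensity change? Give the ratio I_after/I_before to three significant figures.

I_new/I_old ≈ 3.53

Before rotation:
By Malus's law, I₁ = I₀ cos²(75° − 21°) = I₀ cos²(54°) = 0.3455 I₀.
I₂ = I₁ cos²(135° − 75°) = 0.3455 I₀ · cos²(60°) = 0.08637 I₀.
After rotation:
I₁ = I₀ cos²(75° − 21°) = I₀ cos²(54°) = 0.3455 I₀.
I₂ = I₁ cos²(95° − 75°) = 0.3455 I₀ · cos²(20°) = 0.3051 I₀.
Ratio = 0.3051 / 0.08637 = 3.532.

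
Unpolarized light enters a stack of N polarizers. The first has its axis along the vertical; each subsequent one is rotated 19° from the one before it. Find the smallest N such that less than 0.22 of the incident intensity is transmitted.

N = 9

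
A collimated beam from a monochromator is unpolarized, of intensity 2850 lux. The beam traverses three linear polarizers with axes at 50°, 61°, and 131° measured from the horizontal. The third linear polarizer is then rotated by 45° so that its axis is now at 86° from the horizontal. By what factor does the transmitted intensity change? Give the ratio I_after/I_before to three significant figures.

Before rotation:
Unpolarized light through the first polarizer → I₁ = ½ I₀, now polarized at 50°.
I₂ = I₁ cos²(61° − 50°) = 0.5 I₀ · cos²(11°) = 0.4818 I₀.
I₃ = I₂ cos²(131° − 61°) = 0.4818 I₀ · cos²(70°) = 0.05636 I₀.
After rotation:
Unpolarized light through the first polarizer → I₁ = ½ I₀, now polarized at 50°.
I₂ = I₁ cos²(61° − 50°) = 0.5 I₀ · cos²(11°) = 0.4818 I₀.
I₃ = I₂ cos²(86° − 61°) = 0.4818 I₀ · cos²(25°) = 0.3957 I₀.
Ratio = 0.3957 / 0.05636 = 7.022.

I_new/I_old ≈ 7.02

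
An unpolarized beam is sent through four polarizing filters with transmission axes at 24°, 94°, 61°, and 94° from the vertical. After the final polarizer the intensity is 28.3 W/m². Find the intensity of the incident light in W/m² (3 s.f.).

Unpolarized light through the first polarizer → I₁ = ½ I₀, now polarized at 24°.
I₂ = I₁ cos²(94° − 24°) = 0.5 I₀ · cos²(70°) = 0.05849 I₀.
I₃ = I₂ cos²(61° − 94°) = 0.05849 I₀ · cos²(33°) = 0.04114 I₀.
I₄ = I₃ cos²(94° − 61°) = 0.04114 I₀ · cos²(33°) = 0.02894 I₀.
So 28.3 W/m² = 0.02894 I₀, giving I₀ = 28.3/0.02894 = 978 W/m².

I₀ ≈ 978 W/m²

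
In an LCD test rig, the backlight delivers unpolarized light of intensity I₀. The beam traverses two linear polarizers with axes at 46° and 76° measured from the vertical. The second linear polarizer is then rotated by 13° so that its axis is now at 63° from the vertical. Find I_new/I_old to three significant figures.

I_new/I_old ≈ 1.22

Before rotation:
Unpolarized light through the first polarizer → I₁ = ½ I₀, now polarized at 46°.
I₂ = I₁ cos²(76° − 46°) = 0.5 I₀ · cos²(30°) = 0.375 I₀.
After rotation:
Unpolarized light through the first polarizer → I₁ = ½ I₀, now polarized at 46°.
I₂ = I₁ cos²(63° − 46°) = 0.5 I₀ · cos²(17°) = 0.4573 I₀.
Ratio = 0.4573 / 0.375 = 1.219.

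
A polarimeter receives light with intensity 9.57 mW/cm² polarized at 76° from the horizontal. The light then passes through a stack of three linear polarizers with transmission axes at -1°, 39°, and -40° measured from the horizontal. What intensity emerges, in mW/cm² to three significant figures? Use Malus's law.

I ≈ 0.0103 mW/cm²

By Malus's law, I₁ = 9.57 mW/cm² · cos²(77°) = 0.4843 mW/cm².
I₂ = I₁ · cos²(40°) = 0.4843 · 0.5868 = 0.2842 mW/cm².
I₃ = I₂ · cos²(79°) = 0.2842 · 0.03641 = 0.01035 mW/cm².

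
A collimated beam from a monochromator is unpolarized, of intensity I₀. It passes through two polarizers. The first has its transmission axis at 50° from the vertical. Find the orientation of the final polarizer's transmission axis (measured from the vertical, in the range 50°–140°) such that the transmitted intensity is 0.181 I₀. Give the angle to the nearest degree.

θ ≈ 103°

Unpolarized light through the first polarizer → I₁ = ½ I₀, now polarized at 50°.
Need I₂/I₀ = 0.181, so cos²(θ − 50°) = 0.181 / 0.5 = 0.362.
θ − 50° = arccos(√0.362) = 53.0°, giving θ ≈ 50 + 53.0 = 103.0°.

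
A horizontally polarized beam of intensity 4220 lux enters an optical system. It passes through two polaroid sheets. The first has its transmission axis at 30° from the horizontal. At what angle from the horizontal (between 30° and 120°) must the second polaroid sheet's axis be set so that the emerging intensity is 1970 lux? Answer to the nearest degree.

By Malus's law, I₁ = I₀ cos²(30° − 0°) = I₀ cos²(30°) = 0.75 I₀.
Target fraction: 1970 / 4220 lux = 0.4668 of I₀.
Need I₂/I₀ = 0.4668, so cos²(θ − 30°) = 0.4668 / 0.75 = 0.6224.
θ − 30° = arccos(√0.6224) = 37.9°, giving θ ≈ 30 + 37.9 = 67.9°.

θ ≈ 68°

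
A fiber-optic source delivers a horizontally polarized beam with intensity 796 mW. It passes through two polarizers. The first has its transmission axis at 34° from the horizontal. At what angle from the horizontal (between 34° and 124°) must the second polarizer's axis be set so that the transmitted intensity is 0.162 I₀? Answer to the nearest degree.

θ ≈ 95°

By Malus's law, I₁ = I₀ cos²(34° − 0°) = I₀ cos²(34°) = 0.6873 I₀.
Need I₂/I₀ = 0.162, so cos²(θ − 34°) = 0.162 / 0.6873 = 0.2357.
θ − 34° = arccos(√0.2357) = 61.0°, giving θ ≈ 34 + 61.0 = 95.0°.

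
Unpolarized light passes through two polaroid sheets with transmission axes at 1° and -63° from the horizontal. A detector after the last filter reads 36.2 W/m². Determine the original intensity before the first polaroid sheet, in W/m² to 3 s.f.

Unpolarized light through the first polarizer → I₁ = ½ I₀, now polarized at 1°.
I₂ = I₁ cos²(-63° − 1°) = 0.5 I₀ · cos²(64°) = 0.09608 I₀.
So 36.2 W/m² = 0.09608 I₀, giving I₀ = 36.2/0.09608 = 376.8 W/m².

I₀ ≈ 377 W/m²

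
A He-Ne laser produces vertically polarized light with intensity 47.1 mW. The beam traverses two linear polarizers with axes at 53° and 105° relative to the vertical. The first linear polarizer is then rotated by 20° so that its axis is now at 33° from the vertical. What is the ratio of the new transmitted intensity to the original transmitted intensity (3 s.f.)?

Before rotation:
I₁ = I₀ cos²(53° − 0°) = I₀ cos²(53°) = 0.3622 I₀.
I₂ = I₁ cos²(105° − 53°) = 0.3622 I₀ · cos²(52°) = 0.1373 I₀.
After rotation:
I₁ = I₀ cos²(33° − 0°) = I₀ cos²(33°) = 0.7034 I₀.
I₂ = I₁ cos²(105° − 33°) = 0.7034 I₀ · cos²(72°) = 0.06717 I₀.
Ratio = 0.06717 / 0.1373 = 0.4893.

I_new/I_old ≈ 0.489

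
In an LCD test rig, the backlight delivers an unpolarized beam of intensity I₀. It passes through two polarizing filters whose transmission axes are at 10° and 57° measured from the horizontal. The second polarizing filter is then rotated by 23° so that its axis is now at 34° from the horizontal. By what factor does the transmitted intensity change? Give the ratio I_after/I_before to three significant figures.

I_new/I_old ≈ 1.79

Before rotation:
Unpolarized light through the first polarizer → I₁ = ½ I₀, now polarized at 10°.
I₂ = I₁ cos²(57° − 10°) = 0.5 I₀ · cos²(47°) = 0.2326 I₀.
After rotation:
Unpolarized light through the first polarizer → I₁ = ½ I₀, now polarized at 10°.
I₂ = I₁ cos²(34° − 10°) = 0.5 I₀ · cos²(24°) = 0.4173 I₀.
Ratio = 0.4173 / 0.2326 = 1.794.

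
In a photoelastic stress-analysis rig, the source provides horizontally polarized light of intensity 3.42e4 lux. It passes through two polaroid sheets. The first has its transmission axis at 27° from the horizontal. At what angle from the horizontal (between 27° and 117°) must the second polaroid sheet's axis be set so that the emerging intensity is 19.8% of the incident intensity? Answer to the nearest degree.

θ ≈ 87°

By Malus's law, I₁ = I₀ cos²(27° − 0°) = I₀ cos²(27°) = 0.7939 I₀.
Need I₂/I₀ = 0.198, so cos²(θ − 27°) = 0.198 / 0.7939 = 0.2494.
θ − 27° = arccos(√0.2494) = 60.0°, giving θ ≈ 27 + 60.0 = 87.0°.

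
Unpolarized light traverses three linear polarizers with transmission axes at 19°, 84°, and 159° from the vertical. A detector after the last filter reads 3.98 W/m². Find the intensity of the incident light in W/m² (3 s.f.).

Unpolarized light through the first polarizer → I₁ = ½ I₀, now polarized at 19°.
I₂ = I₁ cos²(84° − 19°) = 0.5 I₀ · cos²(65°) = 0.0893 I₀.
I₃ = I₂ cos²(159° − 84°) = 0.0893 I₀ · cos²(75°) = 0.005982 I₀.
So 3.98 W/m² = 0.005982 I₀, giving I₀ = 3.98/0.005982 = 665.3 W/m².

I₀ ≈ 665 W/m²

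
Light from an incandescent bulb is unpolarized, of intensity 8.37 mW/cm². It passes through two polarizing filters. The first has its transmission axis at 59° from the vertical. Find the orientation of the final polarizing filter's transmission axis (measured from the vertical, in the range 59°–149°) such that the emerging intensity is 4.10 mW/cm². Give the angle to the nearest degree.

θ ≈ 67°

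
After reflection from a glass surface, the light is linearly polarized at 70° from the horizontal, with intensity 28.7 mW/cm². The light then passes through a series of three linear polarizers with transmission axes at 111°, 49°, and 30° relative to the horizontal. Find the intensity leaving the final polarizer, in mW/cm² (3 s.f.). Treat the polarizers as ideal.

I ≈ 3.22 mW/cm²

By Malus's law, I₁ = 28.7 mW/cm² · cos²(41°) = 16.35 mW/cm².
I₂ = I₁ · cos²(62°) = 16.35 · 0.2204 = 3.603 mW/cm².
I₃ = I₂ · cos²(19°) = 3.603 · 0.894 = 3.221 mW/cm².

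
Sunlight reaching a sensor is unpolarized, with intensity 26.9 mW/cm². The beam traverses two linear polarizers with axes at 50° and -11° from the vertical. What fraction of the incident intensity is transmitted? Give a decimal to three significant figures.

Unpolarized light through the first polarizer → I₁ = 26.9 mW/cm²/2 = 13.45 mW/cm², polarized at 50°.
I₂ = I₁ · cos²(61°) = 13.45 · 0.235 = 3.161 mW/cm².
Transmitted fraction = 0.1175.

I/I₀ ≈ 0.118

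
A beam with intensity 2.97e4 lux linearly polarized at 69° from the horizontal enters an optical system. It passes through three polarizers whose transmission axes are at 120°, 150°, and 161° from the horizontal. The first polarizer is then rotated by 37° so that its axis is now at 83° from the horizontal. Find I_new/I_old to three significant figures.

Before rotation:
I₁ = I₀ cos²(120° − 69°) = I₀ cos²(51°) = 0.396 I₀.
I₂ = I₁ cos²(150° − 120°) = 0.396 I₀ · cos²(30°) = 0.297 I₀.
I₃ = I₂ cos²(161° − 150°) = 0.297 I₀ · cos²(11°) = 0.2862 I₀.
After rotation:
I₁ = I₀ cos²(83° − 69°) = I₀ cos²(14°) = 0.9415 I₀.
I₂ = I₁ cos²(150° − 83°) = 0.9415 I₀ · cos²(67°) = 0.1437 I₀.
I₃ = I₂ cos²(161° − 150°) = 0.1437 I₀ · cos²(11°) = 0.1385 I₀.
Ratio = 0.1385 / 0.2862 = 0.4839.

I_new/I_old ≈ 0.484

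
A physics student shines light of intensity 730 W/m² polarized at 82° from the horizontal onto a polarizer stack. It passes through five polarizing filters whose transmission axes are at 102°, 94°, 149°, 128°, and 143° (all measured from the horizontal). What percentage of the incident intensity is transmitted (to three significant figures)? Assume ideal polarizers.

≈ 23.2%

By Malus's law, I₁ = 730 W/m² · cos²(20°) = 644.6 W/m².
I₂ = I₁ · cos²(8°) = 644.6 · 0.9806 = 632.1 W/m².
I₃ = I₂ · cos²(55°) = 632.1 · 0.329 = 208 W/m².
I₄ = I₃ · cos²(21°) = 208 · 0.8716 = 181.3 W/m².
I₅ = I₄ · cos²(15°) = 181.3 · 0.933 = 169.1 W/m².
That is 23.17% of the incident intensity.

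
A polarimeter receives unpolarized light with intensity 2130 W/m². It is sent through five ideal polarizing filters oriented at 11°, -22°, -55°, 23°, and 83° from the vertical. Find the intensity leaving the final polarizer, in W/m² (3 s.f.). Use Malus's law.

Unpolarized light through the first polarizer → I₁ = 2130 W/m²/2 = 1065 W/m², polarized at 11°.
I₂ = I₁ · cos²(33°) = 1065 · 0.7034 = 749.1 W/m².
I₃ = I₂ · cos²(33°) = 749.1 · 0.7034 = 526.9 W/m².
I₄ = I₃ · cos²(78°) = 526.9 · 0.04323 = 22.78 W/m².
I₅ = I₄ · cos²(60°) = 22.78 · 0.25 = 5.694 W/m².

I ≈ 5.69 W/m²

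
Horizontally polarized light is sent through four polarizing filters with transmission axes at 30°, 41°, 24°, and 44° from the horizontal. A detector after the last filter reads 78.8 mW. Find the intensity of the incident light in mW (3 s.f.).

I₀ ≈ 135 mW

By Malus's law, I₁ = I₀ cos²(30° − 0°) = I₀ cos²(30°) = 0.75 I₀.
I₂ = I₁ cos²(41° − 30°) = 0.75 I₀ · cos²(11°) = 0.7227 I₀.
I₃ = I₂ cos²(24° − 41°) = 0.7227 I₀ · cos²(17°) = 0.6609 I₀.
I₄ = I₃ cos²(44° − 24°) = 0.6609 I₀ · cos²(20°) = 0.5836 I₀.
So 78.8 mW = 0.5836 I₀, giving I₀ = 78.8/0.5836 = 135 mW.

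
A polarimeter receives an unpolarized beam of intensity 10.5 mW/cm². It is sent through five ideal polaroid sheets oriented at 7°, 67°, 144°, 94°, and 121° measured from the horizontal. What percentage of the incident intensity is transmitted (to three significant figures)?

Unpolarized light through the first polarizer → I₁ = 10.5 mW/cm²/2 = 5.25 mW/cm², polarized at 7°.
I₂ = I₁ · cos²(60°) = 5.25 · 0.25 = 1.313 mW/cm².
I₃ = I₂ · cos²(77°) = 1.313 · 0.0506 = 0.06642 mW/cm².
I₄ = I₃ · cos²(50°) = 0.06642 · 0.4132 = 0.02744 mW/cm².
I₅ = I₄ · cos²(27°) = 0.02744 · 0.7939 = 0.02179 mW/cm².
That is 0.2075% of the incident intensity.

≈ 0.207%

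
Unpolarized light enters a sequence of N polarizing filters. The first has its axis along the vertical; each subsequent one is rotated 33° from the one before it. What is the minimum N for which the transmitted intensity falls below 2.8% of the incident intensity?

N = 10

First polarizer halves the unpolarized light: factor 1/2.
Each further stage multiplies by cos²(33°) = 0.7034.
After N polarizers: T = 0.5·0.7034^(N−1). Require T < 0.028 ⇒ N−1 > ln(0.028/0.5)/ln(0.7034) = 8.19, so N−1 ≥ 9 and N = 10.
Check: N=10 gives T = 0.02107 < 0.028; N=9 gives T = 0.02995.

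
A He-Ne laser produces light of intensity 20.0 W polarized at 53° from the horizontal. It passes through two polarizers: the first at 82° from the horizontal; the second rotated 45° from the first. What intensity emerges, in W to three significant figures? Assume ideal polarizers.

By Malus's law, I₁ = 20.0 W · cos²(29°) = 15.3 W.
I₂ = I₁ · cos²(45°) = 15.3 · 0.5 = 7.65 W.

I ≈ 7.65 W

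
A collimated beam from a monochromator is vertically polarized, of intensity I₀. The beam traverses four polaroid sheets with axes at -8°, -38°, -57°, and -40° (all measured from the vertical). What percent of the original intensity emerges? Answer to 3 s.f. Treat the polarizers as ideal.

I₁ = I₀ cos²(-8° − 0°) = I₀ cos²(8°) = 0.9806 I₀.
I₂ = I₁ cos²(-38° + 8°) = 0.9806 I₀ · cos²(30°) = 0.7355 I₀.
I₃ = I₂ cos²(-57° + 38°) = 0.7355 I₀ · cos²(19°) = 0.6575 I₀.
I₄ = I₃ cos²(-40° + 57°) = 0.6575 I₀ · cos²(17°) = 0.6013 I₀.
That is 60.13% of the incident intensity.

≈ 60.1%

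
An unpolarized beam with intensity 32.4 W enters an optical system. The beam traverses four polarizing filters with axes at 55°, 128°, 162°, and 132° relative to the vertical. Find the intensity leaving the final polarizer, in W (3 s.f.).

I ≈ 0.714 W

Unpolarized light through the first polarizer → I₁ = 32.4 W/2 = 16.2 W, polarized at 55°.
I₂ = I₁ · cos²(73°) = 16.2 · 0.08548 = 1.385 W.
I₃ = I₂ · cos²(34°) = 1.385 · 0.6873 = 0.9518 W.
I₄ = I₃ · cos²(30°) = 0.9518 · 0.75 = 0.7138 W.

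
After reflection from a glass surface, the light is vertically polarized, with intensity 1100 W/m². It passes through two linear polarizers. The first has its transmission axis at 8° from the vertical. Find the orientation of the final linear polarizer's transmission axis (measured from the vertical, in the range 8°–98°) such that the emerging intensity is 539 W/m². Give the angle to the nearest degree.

θ ≈ 53°

I₁ = I₀ cos²(8° − 0°) = I₀ cos²(8°) = 0.9806 I₀.
Target fraction: 539 / 1100 W/m² = 0.49 of I₀.
Need I₂/I₀ = 0.49, so cos²(θ − 8°) = 0.49 / 0.9806 = 0.4997.
θ − 8° = arccos(√0.4997) = 45.0°, giving θ ≈ 8 + 45.0 = 53.0°.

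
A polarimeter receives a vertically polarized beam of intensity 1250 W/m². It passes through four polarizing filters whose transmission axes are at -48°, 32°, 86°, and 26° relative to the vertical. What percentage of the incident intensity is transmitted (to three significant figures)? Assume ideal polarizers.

By Malus's law, I₁ = 1250 W/m² · cos²(48°) = 559.7 W/m².
I₂ = I₁ · cos²(80°) = 559.7 · 0.03015 = 16.88 W/m².
I₃ = I₂ · cos²(54°) = 16.88 · 0.3455 = 5.831 W/m².
I₄ = I₃ · cos²(60°) = 5.831 · 0.25 = 1.458 W/m².
That is 0.1166% of the incident intensity.

≈ 0.117%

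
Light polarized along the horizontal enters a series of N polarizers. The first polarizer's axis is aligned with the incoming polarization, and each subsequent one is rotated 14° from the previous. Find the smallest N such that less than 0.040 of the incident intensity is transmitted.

N = 55

First polarizer is aligned with the polarization: full transmission.
Each further stage multiplies by cos²(14°) = 0.9415.
After N polarizers: T = 0.9415^(N−1). Require T < 0.040 ⇒ N−1 > ln(0.040)/ln(0.9415) = 53.37, so N−1 ≥ 54 and N = 55.
Check: N=55 gives T = 0.03852 < 0.040; N=54 gives T = 0.04091.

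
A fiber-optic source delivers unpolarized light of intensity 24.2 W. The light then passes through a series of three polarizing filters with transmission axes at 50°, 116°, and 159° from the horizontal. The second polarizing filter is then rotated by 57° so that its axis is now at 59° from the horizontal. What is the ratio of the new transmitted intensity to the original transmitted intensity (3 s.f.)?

Before rotation:
Unpolarized light through the first polarizer → I₁ = ½ I₀, now polarized at 50°.
I₂ = I₁ cos²(116° − 50°) = 0.5 I₀ · cos²(66°) = 0.08272 I₀.
I₃ = I₂ cos²(159° − 116°) = 0.08272 I₀ · cos²(43°) = 0.04424 I₀.
After rotation:
Unpolarized light through the first polarizer → I₁ = ½ I₀, now polarized at 50°.
I₂ = I₁ cos²(59° − 50°) = 0.5 I₀ · cos²(9°) = 0.4878 I₀.
Angle between axes 2 and 3: 80°. I₃ = 0.4878 I₀ · cos²(80°) = 0.01471 I₀.
Ratio = 0.01471 / 0.04424 = 0.3324.

I_new/I_old ≈ 0.332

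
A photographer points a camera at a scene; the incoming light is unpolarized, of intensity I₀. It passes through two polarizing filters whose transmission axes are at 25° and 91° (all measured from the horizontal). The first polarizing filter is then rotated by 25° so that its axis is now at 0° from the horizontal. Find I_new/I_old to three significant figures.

Before rotation:
Unpolarized light through the first polarizer → I₁ = ½ I₀, now polarized at 25°.
I₂ = I₁ cos²(91° − 25°) = 0.5 I₀ · cos²(66°) = 0.08272 I₀.
After rotation:
Unpolarized light through the first polarizer → I₁ = ½ I₀, now polarized at 0°.
Angle between axes 1 and 2: 89°. I₂ = 0.5 I₀ · cos²(89°) = 0.0001523 I₀.
Ratio = 0.0001523 / 0.08272 = 0.001841.

I_new/I_old ≈ 0.00184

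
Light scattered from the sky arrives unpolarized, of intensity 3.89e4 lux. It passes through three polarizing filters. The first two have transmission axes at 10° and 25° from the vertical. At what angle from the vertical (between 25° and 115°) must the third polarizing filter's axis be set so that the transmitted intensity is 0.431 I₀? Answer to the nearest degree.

Unpolarized light through the first polarizer → I₁ = ½ I₀, now polarized at 10°.
I₂ = I₁ cos²(25° − 10°) = 0.5 I₀ · cos²(15°) = 0.4665 I₀.
Need I₃/I₀ = 0.431, so cos²(θ − 25°) = 0.431 / 0.4665 = 0.9239.
θ − 25° = arccos(√0.9239) = 16.0°, giving θ ≈ 25 + 16.0 = 41.0°.

θ ≈ 41°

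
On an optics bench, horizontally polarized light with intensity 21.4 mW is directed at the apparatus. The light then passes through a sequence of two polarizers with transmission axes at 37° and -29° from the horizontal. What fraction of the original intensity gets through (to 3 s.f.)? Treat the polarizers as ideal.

I/I₀ ≈ 0.106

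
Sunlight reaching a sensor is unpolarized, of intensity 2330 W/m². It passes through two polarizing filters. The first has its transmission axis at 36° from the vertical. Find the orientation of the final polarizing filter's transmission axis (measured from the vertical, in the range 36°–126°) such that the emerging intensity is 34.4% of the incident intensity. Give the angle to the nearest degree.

Unpolarized light through the first polarizer → I₁ = ½ I₀, now polarized at 36°.
Need I₂/I₀ = 0.344, so cos²(θ − 36°) = 0.344 / 0.5 = 0.688.
θ − 36° = arccos(√0.688) = 34.0°, giving θ ≈ 36 + 34.0 = 70.0°.

θ ≈ 70°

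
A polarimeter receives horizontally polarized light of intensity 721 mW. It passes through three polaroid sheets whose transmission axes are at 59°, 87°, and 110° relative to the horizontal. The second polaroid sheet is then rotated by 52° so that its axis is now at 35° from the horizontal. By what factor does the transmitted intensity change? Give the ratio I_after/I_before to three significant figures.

Before rotation:
By Malus's law, I₁ = I₀ cos²(59° − 0°) = I₀ cos²(59°) = 0.2653 I₀.
I₂ = I₁ cos²(87° − 59°) = 0.2653 I₀ · cos²(28°) = 0.2068 I₀.
I₃ = I₂ cos²(110° − 87°) = 0.2068 I₀ · cos²(23°) = 0.1752 I₀.
After rotation:
I₁ = I₀ cos²(59° − 0°) = I₀ cos²(59°) = 0.2653 I₀.
I₂ = I₁ cos²(35° − 59°) = 0.2653 I₀ · cos²(24°) = 0.2214 I₀.
I₃ = I₂ cos²(110° − 35°) = 0.2214 I₀ · cos²(75°) = 0.01483 I₀.
Ratio = 0.01483 / 0.1752 = 0.08463.

I_new/I_old ≈ 0.0846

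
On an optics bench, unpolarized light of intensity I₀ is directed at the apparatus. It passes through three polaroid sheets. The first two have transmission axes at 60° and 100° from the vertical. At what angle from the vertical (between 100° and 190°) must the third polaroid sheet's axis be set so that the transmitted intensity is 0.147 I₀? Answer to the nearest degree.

Unpolarized light through the first polarizer → I₁ = ½ I₀, now polarized at 60°.
I₂ = I₁ cos²(100° − 60°) = 0.5 I₀ · cos²(40°) = 0.2934 I₀.
Need I₃/I₀ = 0.147, so cos²(θ − 100°) = 0.147 / 0.2934 = 0.501.
θ − 100° = arccos(√0.501) = 44.9°, giving θ ≈ 100 + 44.9 = 144.9°.

θ ≈ 145°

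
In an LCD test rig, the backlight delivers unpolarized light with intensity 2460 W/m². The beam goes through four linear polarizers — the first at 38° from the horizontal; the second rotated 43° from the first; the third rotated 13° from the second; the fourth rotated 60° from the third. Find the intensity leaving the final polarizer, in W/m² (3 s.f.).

I ≈ 156 W/m²

Unpolarized light through the first polarizer → I₁ = 2460 W/m²/2 = 1230 W/m², polarized at 38°.
I₂ = I₁ · cos²(43°) = 1230 · 0.5349 = 657.9 W/m².
I₃ = I₂ · cos²(13°) = 657.9 · 0.9494 = 624.6 W/m².
I₄ = I₃ · cos²(60°) = 624.6 · 0.25 = 156.2 W/m².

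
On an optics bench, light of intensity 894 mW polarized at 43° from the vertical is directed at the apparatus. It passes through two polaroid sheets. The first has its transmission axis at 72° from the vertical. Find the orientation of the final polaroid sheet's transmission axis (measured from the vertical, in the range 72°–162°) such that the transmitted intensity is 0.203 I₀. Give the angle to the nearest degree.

I₁ = I₀ cos²(72° − 43°) = I₀ cos²(29°) = 0.765 I₀.
Need I₂/I₀ = 0.203, so cos²(θ − 72°) = 0.203 / 0.765 = 0.2654.
θ − 72° = arccos(√0.2654) = 59.0°, giving θ ≈ 72 + 59.0 = 131.0°.

θ ≈ 131°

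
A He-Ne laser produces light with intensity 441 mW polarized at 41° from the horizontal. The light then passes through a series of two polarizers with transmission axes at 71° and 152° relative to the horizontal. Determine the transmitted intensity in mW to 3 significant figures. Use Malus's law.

I ≈ 8.09 mW

By Malus's law, I₁ = 441 mW · cos²(30°) = 330.8 mW.
I₂ = I₁ · cos²(81°) = 330.8 · 0.02447 = 8.094 mW.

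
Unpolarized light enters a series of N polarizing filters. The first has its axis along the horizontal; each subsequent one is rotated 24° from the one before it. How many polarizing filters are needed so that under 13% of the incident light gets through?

N = 9

First polarizer halves the unpolarized light: factor 1/2.
Each further stage multiplies by cos²(24°) = 0.8346.
After N polarizers: T = 0.5·0.8346^(N−1). Require T < 0.13 ⇒ N−1 > ln(0.13/0.5)/ln(0.8346) = 7.45, so N−1 ≥ 8 and N = 9.
Check: N=9 gives T = 0.1177 < 0.13; N=8 gives T = 0.141.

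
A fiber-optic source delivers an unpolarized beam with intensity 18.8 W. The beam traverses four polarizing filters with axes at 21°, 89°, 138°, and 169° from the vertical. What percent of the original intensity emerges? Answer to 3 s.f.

≈ 2.22%

Unpolarized light through the first polarizer → I₁ = 18.8 W/2 = 9.4 W, polarized at 21°.
I₂ = I₁ · cos²(68°) = 9.4 · 0.1403 = 1.319 W.
I₃ = I₂ · cos²(49°) = 1.319 · 0.4304 = 0.5678 W.
I₄ = I₃ · cos²(31°) = 0.5678 · 0.7347 = 0.4172 W.
That is 2.219% of the incident intensity.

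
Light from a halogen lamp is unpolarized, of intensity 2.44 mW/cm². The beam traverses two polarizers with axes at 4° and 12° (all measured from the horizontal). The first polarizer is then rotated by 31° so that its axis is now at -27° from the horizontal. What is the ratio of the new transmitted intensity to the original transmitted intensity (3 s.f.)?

Before rotation:
Unpolarized light through the first polarizer → I₁ = ½ I₀, now polarized at 4°.
I₂ = I₁ cos²(12° − 4°) = 0.5 I₀ · cos²(8°) = 0.4903 I₀.
After rotation:
Unpolarized light through the first polarizer → I₁ = ½ I₀, now polarized at -27°.
I₂ = I₁ cos²(12° + 27°) = 0.5 I₀ · cos²(39°) = 0.302 I₀.
Ratio = 0.302 / 0.4903 = 0.6159.

I_new/I_old ≈ 0.616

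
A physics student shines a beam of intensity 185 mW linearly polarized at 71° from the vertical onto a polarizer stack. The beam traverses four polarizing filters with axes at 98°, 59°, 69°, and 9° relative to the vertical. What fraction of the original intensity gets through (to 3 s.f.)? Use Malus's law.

By Malus's law, I₁ = 185 mW · cos²(27°) = 146.9 mW.
I₂ = I₁ · cos²(39°) = 146.9 · 0.604 = 88.7 mW.
I₃ = I₂ · cos²(10°) = 88.7 · 0.9698 = 86.03 mW.
I₄ = I₃ · cos²(60°) = 86.03 · 0.25 = 21.51 mW.
Transmitted fraction = 0.1163.

I/I₀ ≈ 0.116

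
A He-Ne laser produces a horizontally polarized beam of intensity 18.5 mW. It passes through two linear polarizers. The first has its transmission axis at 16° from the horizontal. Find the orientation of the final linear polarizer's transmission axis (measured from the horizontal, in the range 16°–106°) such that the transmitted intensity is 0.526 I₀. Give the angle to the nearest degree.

By Malus's law, I₁ = I₀ cos²(16° − 0°) = I₀ cos²(16°) = 0.924 I₀.
Need I₂/I₀ = 0.526, so cos²(θ − 16°) = 0.526 / 0.924 = 0.5692.
θ − 16° = arccos(√0.5692) = 41.0°, giving θ ≈ 16 + 41.0 = 57.0°.

θ ≈ 57°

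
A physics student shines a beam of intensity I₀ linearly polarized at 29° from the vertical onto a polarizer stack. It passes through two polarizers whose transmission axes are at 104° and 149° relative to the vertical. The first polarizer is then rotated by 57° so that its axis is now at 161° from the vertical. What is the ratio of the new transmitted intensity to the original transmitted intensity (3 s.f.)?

I_new/I_old ≈ 12.8

Before rotation:
By Malus's law, I₁ = I₀ cos²(104° − 29°) = I₀ cos²(75°) = 0.06699 I₀.
I₂ = I₁ cos²(149° − 104°) = 0.06699 I₀ · cos²(45°) = 0.03349 I₀.
After rotation:
I₁ = I₀ cos²(161° − 29°) = I₀ cos²(48°) = 0.4477 I₀.
I₂ = I₁ cos²(149° − 161°) = 0.4477 I₀ · cos²(12°) = 0.4284 I₀.
Ratio = 0.4284 / 0.03349 = 12.79.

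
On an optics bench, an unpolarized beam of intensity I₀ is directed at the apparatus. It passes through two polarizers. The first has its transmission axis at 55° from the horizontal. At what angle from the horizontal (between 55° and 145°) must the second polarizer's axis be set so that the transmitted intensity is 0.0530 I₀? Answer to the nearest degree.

Unpolarized light through the first polarizer → I₁ = ½ I₀, now polarized at 55°.
Need I₂/I₀ = 0.053, so cos²(θ − 55°) = 0.053 / 0.5 = 0.106.
θ − 55° = arccos(√0.106) = 71.0°, giving θ ≈ 55 + 71.0 = 126.0°.

θ ≈ 126°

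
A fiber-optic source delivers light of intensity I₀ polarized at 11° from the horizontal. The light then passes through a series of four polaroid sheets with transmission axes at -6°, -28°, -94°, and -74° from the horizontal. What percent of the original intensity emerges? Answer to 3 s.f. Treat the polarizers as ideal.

≈ 11.5%

I₁ = I₀ cos²(-6° − 11°) = I₀ cos²(17°) = 0.9145 I₀.
I₂ = I₁ cos²(-28° + 6°) = 0.9145 I₀ · cos²(22°) = 0.7862 I₀.
I₃ = I₂ cos²(-94° + 28°) = 0.7862 I₀ · cos²(66°) = 0.1301 I₀.
I₄ = I₃ cos²(-74° + 94°) = 0.1301 I₀ · cos²(20°) = 0.1148 I₀.
That is 11.48% of the incident intensity.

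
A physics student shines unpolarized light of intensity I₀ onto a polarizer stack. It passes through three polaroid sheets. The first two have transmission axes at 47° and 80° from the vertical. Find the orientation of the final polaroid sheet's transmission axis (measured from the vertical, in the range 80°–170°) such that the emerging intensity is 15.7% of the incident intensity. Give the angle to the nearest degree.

θ ≈ 128°

Unpolarized light through the first polarizer → I₁ = ½ I₀, now polarized at 47°.
I₂ = I₁ cos²(80° − 47°) = 0.5 I₀ · cos²(33°) = 0.3517 I₀.
Need I₃/I₀ = 0.157, so cos²(θ − 80°) = 0.157 / 0.3517 = 0.4464.
θ − 80° = arccos(√0.4464) = 48.1°, giving θ ≈ 80 + 48.1 = 128.1°.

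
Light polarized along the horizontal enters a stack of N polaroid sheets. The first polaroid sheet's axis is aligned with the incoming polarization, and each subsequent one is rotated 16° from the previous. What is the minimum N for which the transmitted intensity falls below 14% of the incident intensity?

First polarizer is aligned with the polarization: full transmission.
Each further stage multiplies by cos²(16°) = 0.924.
After N polarizers: T = 0.924^(N−1). Require T < 0.14 ⇒ N−1 > ln(0.14)/ln(0.924) = 24.88, so N−1 ≥ 25 and N = 26.
Check: N=26 gives T = 0.1387 < 0.14; N=25 gives T = 0.1501.

N = 26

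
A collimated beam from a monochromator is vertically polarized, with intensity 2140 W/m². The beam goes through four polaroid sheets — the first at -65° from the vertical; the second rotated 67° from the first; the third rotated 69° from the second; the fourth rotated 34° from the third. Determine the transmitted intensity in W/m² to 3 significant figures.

I ≈ 5.15 W/m²

By Malus's law, I₁ = 2140 W/m² · cos²(65°) = 382.2 W/m².
I₂ = I₁ · cos²(67°) = 382.2 · 0.1527 = 58.35 W/m².
I₃ = I₂ · cos²(69°) = 58.35 · 0.1284 = 7.494 W/m².
I₄ = I₃ · cos²(34°) = 7.494 · 0.6873 = 5.151 W/m².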